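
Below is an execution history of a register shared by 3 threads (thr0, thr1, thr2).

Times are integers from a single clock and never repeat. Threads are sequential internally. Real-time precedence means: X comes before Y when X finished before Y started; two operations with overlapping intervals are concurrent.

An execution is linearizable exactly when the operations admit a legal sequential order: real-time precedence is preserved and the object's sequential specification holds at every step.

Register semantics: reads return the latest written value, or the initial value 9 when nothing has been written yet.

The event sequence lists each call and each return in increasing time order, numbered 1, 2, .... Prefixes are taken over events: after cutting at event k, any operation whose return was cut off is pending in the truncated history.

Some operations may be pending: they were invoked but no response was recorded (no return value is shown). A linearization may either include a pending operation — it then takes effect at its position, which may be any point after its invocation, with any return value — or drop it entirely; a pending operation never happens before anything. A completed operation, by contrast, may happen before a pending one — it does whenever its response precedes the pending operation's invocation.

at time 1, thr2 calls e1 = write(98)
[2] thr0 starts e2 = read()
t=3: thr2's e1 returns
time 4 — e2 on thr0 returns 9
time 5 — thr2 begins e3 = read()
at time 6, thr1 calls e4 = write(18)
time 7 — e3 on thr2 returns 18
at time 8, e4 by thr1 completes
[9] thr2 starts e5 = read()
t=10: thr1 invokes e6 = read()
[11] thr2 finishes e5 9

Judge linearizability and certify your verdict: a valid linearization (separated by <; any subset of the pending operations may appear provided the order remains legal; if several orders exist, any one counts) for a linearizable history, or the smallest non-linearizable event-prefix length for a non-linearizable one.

not linearizable — minimal violating prefix: 11 events

cut after 10 events: linearizable; cut after 11 events (e5 responds, time 11): not linearizable
checked exhaustively: 4 real-time-consistent orders of 5 completed operations, zero legal register replays
completion choices over the 1 pending operation (e6) were checked; none helps
take e1, e2, e3, e4, e5 (pending dropped): step 2 already fails, because e2 read() → 9 cannot occur there
take e1, e2, e4, e3, e5 (pending dropped): step 2 already fails, because e2 read() → 9 cannot occur there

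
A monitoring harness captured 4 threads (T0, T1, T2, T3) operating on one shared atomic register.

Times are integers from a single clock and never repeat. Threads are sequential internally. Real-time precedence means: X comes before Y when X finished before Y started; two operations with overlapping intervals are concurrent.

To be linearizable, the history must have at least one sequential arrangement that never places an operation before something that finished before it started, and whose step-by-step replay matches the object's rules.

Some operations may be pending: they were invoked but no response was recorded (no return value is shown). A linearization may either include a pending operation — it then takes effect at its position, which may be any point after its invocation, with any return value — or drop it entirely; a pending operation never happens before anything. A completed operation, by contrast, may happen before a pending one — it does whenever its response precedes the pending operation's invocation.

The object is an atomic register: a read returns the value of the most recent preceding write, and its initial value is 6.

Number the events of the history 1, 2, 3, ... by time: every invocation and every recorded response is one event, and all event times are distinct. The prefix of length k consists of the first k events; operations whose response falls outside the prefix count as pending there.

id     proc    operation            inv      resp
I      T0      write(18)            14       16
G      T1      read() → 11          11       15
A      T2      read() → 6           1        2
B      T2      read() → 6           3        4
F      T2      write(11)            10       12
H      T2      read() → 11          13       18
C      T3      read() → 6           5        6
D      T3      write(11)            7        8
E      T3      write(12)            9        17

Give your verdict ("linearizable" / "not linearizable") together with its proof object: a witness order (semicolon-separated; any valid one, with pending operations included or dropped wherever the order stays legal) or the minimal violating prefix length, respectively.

linearizable — witness: A; B; C; D; E; F; G; H; I

1. A read() → 6, leaving value 6
2. B read() → 6, leaving value 6
3. C read() → 6, leaving value 6
4. D write(11), leaving value 11
5. E write(12), leaving value 12
6. F write(11), leaving value 11
7. G read() → 11, leaving value 11
8. H read() → 11, leaving value 11
9. I write(18), leaving value 18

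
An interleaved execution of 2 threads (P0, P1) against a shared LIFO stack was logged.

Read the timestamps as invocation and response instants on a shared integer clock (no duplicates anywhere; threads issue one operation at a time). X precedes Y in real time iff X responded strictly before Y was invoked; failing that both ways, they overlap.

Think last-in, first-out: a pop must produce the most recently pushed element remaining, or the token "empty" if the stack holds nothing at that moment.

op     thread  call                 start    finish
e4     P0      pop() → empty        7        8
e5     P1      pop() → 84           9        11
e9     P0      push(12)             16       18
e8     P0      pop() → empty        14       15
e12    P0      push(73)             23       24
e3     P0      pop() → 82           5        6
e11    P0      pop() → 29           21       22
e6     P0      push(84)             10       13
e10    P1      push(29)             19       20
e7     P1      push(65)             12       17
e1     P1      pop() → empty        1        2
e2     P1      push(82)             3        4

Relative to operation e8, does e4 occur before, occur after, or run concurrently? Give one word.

before

e4 spans [7,8], e8 spans [14,15]
resp(e4)=8 < inv(e8)=14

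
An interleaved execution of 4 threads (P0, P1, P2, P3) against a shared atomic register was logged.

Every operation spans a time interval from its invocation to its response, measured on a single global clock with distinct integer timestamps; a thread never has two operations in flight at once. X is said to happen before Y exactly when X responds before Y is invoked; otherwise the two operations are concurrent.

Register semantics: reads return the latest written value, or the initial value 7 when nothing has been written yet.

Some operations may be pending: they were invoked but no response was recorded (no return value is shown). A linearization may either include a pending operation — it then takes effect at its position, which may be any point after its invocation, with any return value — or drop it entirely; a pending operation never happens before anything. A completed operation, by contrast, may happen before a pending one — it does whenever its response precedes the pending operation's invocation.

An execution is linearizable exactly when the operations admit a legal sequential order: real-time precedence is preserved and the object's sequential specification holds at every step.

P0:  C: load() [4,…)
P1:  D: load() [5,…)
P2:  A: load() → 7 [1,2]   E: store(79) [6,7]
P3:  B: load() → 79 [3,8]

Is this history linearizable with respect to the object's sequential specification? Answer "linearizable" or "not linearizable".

linearizable

one valid linearization: A, C, D, E, B
after step 1 (A load() → 7): value 7
after step 2 (C load() (pending, included)): value 7
after step 3 (D load() (pending, included)): value 7
after step 4 (E store(79)): value 79
after step 5 (B load() → 79): value 79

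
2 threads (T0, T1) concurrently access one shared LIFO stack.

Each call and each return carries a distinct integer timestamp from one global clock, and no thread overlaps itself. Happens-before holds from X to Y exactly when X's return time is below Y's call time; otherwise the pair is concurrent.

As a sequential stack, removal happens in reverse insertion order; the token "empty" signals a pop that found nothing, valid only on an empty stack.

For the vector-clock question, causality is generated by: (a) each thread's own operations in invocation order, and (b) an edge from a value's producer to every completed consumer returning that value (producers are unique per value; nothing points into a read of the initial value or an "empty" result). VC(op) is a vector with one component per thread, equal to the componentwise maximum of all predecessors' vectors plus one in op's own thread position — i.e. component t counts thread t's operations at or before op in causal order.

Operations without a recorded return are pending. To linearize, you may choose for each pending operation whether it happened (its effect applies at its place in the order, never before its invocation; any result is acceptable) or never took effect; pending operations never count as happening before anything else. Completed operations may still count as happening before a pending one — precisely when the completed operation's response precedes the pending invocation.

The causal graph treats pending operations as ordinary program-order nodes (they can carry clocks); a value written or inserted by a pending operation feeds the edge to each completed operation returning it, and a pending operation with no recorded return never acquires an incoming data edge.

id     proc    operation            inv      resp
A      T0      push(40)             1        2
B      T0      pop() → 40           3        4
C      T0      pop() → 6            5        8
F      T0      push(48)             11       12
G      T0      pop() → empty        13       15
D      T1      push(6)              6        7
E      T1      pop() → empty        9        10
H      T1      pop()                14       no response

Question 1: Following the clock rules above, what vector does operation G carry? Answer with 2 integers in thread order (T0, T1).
invoked at 6, D has no predecessors; its own T1 bump gives (0, 1)
invoked at 1, A has no predecessors; its own T0 bump gives (1, 0)
from VC(D)=(0, 1), E (invoked 9) maxes components and bumps T1 → (0, 2)
from VC(A)=(1, 0), B (invoked 3) maxes components and bumps T0 → (2, 0)
from VC(E)=(0, 2), H (invoked 14) maxes components and bumps T1 → (0, 3)
from VC(B)=(2, 0), VC(D)=(0, 1), C (invoked 5) maxes components and bumps T0 → (3, 1)
from VC(C)=(3, 1), F (invoked 11) maxes components and bumps T0 → (4, 1)
from VC(F)=(4, 1), G (invoked 13) maxes components and bumps T0 → (5, 1)
target: VC(G) = (5, 1)

(5, 1)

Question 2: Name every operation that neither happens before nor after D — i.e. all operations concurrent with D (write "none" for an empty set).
D runs from 6 to 7; window-overlapping ops are concurrent
A [1,2]: before
B [3,4]: before
C [5,8]: concurrent
E [9,10]: after
F [11,12]: after
G [13,15]: after
H [14,…): after

C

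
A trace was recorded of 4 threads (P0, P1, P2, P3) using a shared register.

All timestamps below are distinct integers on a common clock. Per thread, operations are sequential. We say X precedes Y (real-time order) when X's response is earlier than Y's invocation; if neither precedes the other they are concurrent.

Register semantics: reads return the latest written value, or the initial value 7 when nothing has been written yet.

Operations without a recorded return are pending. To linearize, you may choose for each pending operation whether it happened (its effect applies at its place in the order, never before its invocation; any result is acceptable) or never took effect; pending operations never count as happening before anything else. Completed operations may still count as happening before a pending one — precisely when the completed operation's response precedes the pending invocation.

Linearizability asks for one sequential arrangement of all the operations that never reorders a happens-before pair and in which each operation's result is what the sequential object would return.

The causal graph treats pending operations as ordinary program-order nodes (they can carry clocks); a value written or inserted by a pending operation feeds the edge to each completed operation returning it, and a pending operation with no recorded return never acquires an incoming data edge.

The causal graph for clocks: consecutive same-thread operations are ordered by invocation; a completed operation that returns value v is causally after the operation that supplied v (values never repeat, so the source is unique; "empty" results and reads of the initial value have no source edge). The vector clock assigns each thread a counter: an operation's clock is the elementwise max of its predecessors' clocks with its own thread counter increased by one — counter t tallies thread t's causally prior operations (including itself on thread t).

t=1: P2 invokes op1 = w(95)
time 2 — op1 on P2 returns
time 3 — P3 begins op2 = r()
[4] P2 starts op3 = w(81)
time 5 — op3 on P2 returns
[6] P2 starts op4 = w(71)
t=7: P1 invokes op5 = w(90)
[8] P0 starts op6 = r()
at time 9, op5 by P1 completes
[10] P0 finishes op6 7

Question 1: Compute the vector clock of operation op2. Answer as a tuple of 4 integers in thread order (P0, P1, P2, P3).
(0, 0, 0, 1)

VC(op2, invoked at 3): no causal predecessors; +1 on P3 → (0, 0, 0, 1)
VC(op1, invoked at 1): no causal predecessors; +1 on P2 → (0, 0, 1, 0)
VC(op5, invoked at 7): no causal predecessors; +1 on P1 → (0, 1, 0, 0)
VC(op6, invoked at 8): no causal predecessors; +1 on P0 → (1, 0, 0, 0)
merge at op3 (invoked 4): VC(op1)=(0, 0, 1, 0), own-thread bump on P2 → (0, 0, 2, 0)
merge at op4 (invoked 6): VC(op3)=(0, 0, 2, 0), own-thread bump on P2 → (0, 0, 3, 0)
target: VC(op2) = (0, 0, 0, 1)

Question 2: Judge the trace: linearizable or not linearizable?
not linearizable

events 1..9 are fine; event 10 — the response of op6 at time 10 — makes the prefix non-linearizable
checked exhaustively: 2 real-time-consistent orders of 4 completed operations, zero legal register replays
completion choices over the 2 pending operations (op2, op4) were checked; none helps
take op1, op3, op5, op6 (pending dropped): step 4 already fails, because op6 r() → 7 cannot occur there
take op1, op3, op6, op5 (pending dropped): step 3 already fails, because op6 r() → 7 cannot occur there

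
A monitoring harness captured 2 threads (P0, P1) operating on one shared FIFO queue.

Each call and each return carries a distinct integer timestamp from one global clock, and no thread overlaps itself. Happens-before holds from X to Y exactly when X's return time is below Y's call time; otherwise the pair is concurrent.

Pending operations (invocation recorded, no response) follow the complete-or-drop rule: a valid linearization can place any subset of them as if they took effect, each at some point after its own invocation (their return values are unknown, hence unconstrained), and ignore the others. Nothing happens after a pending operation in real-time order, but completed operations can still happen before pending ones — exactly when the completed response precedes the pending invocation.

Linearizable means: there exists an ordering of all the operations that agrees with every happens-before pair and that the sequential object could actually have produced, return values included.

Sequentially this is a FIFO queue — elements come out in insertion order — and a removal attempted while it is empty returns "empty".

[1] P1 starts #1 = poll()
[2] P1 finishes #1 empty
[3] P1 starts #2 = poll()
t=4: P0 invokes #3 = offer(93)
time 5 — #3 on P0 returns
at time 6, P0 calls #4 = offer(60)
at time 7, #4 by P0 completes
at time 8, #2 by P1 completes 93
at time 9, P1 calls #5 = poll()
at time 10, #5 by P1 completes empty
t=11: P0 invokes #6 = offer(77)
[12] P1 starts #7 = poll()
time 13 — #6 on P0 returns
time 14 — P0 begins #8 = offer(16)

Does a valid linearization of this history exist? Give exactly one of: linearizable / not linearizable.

prefix check: 1..9 passes, 1..10 fails once #5's time-10 response joins
the 5 completed operations admit 3 real-time orders; each fails the FIFO queue replay
one such order, #1, #2, #3, #4, #5, breaks at step 2 where #2 poll() → 93 is illegal
one such order, #1, #3, #2, #4, #5, breaks at step 5 where #5 poll() → empty is illegal

not linearizable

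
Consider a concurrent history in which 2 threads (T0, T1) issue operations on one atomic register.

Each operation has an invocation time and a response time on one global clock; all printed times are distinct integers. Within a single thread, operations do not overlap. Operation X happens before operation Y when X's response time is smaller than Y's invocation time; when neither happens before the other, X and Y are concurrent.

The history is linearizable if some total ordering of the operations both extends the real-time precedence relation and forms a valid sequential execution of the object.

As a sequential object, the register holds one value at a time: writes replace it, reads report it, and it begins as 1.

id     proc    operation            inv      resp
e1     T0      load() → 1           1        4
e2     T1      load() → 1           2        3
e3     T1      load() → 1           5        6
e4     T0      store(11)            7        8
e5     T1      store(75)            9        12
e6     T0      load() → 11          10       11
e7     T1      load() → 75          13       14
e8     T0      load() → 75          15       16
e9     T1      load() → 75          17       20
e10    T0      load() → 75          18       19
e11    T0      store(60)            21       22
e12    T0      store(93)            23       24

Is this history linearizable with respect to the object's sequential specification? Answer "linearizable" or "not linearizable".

linearizable

witness order: e1, e2, e3, e4, e6, e5, e7, e8, e9, e10, e11, e12
step 1: e1 load() → 1 — value 1
step 2: e2 load() → 1 — value 1
step 3: e3 load() → 1 — value 1
step 4: e4 store(11) — value 11
step 5: e6 load() → 11 — value 11
step 6: e5 store(75) — value 75
step 7: e7 load() → 75 — value 75
step 8: e8 load() → 75 — value 75
step 9: e9 load() → 75 — value 75
step 10: e10 load() → 75 — value 75
step 11: e11 store(60) — value 60
step 12: e12 store(93) — value 93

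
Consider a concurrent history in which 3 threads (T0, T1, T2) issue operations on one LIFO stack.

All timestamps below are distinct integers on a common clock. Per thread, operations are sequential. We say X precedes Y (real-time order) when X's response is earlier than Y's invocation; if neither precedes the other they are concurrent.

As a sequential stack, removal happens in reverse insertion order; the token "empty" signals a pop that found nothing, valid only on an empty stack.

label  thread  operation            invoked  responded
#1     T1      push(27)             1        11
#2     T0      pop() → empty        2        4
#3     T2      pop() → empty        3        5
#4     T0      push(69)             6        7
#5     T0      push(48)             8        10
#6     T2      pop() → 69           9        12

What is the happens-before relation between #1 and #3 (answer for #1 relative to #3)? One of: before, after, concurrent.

#1 spans [1,11], #3 spans [3,5]
the intervals overlap in both directions

concurrent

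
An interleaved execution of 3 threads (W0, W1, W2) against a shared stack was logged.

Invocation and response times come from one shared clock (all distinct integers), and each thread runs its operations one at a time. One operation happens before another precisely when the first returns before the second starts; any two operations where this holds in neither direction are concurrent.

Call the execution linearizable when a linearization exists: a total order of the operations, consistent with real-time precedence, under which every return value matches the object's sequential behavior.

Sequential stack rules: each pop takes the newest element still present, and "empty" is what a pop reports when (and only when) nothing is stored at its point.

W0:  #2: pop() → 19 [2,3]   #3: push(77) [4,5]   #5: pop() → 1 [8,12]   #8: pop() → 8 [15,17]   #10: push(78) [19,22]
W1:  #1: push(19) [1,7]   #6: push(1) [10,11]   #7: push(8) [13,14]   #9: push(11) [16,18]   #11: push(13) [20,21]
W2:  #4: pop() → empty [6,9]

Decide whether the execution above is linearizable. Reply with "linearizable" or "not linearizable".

cut after 11 events: linearizable; cut after 12 events (#5 responds, time 12): not linearizable
the 6 completed operations admit 11 real-time orders; each fails the stack replay
one such order, #1, #2, #3, #4, #5, #6, breaks at step 4 where #4 pop() → empty is illegal
one such order, #1, #2, #3, #4, #6, #5, breaks at step 4 where #4 pop() → empty is illegal

not linearizable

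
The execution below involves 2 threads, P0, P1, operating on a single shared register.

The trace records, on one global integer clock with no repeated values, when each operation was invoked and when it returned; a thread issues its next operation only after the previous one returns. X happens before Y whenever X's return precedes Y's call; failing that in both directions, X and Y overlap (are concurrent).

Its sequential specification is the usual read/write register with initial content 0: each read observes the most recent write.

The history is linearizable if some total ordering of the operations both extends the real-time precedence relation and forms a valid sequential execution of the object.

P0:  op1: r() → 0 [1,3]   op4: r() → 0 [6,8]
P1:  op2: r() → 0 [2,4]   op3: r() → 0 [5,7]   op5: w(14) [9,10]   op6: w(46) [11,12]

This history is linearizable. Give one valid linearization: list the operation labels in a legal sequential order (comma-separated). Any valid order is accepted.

step 1: op1 r() → 0 — value 0
step 2: op2 r() → 0 — value 0
step 3: op3 r() → 0 — value 0
step 4: op4 r() → 0 — value 0
step 5: op5 w(14) — value 14
step 6: op6 w(46) — value 46

op1, op2, op3, op4, op5, op6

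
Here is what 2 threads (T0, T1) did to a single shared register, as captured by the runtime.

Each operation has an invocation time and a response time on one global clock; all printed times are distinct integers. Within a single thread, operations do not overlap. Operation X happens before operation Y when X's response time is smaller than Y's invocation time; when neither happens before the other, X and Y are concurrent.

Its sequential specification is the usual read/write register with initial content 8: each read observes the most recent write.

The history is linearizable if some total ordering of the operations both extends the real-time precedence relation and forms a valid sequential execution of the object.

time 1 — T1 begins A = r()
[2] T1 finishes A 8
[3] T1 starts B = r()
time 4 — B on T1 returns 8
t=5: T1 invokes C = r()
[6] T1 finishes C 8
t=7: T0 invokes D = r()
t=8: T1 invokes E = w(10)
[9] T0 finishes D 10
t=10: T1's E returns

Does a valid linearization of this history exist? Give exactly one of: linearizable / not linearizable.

linearizable

a witness: A, B, C, E, D
1. A r() → 8, leaving value 8
2. B r() → 8, leaving value 8
3. C r() → 8, leaving value 8
4. E w(10), leaving value 10
5. D r() → 10, leaving value 10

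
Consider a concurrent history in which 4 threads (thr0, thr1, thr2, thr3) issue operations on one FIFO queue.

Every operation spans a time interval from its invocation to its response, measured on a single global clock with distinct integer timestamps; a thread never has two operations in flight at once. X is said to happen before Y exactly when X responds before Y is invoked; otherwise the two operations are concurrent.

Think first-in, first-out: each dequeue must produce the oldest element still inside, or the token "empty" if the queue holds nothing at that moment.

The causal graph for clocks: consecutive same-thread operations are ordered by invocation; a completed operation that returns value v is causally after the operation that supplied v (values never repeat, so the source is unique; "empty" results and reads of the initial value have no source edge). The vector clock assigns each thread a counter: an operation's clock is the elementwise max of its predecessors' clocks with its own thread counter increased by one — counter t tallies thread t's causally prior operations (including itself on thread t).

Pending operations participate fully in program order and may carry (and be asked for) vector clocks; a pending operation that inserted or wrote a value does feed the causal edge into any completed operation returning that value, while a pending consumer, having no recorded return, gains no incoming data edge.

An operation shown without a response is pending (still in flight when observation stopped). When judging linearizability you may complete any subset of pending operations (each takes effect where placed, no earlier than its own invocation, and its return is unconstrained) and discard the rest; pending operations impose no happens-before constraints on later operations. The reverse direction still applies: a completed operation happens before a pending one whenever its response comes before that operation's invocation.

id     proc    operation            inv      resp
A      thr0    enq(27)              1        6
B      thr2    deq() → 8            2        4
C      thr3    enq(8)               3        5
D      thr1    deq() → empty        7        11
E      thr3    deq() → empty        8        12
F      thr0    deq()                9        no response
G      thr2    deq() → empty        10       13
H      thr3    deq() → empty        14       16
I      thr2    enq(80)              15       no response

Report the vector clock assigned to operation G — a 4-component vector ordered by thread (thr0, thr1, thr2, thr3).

root op C, invoked 3: fresh clock plus thr3's own tick → (0, 0, 0, 1)
root op D, invoked 7: fresh clock plus thr1's own tick → (0, 1, 0, 0)
root op A, invoked 1: fresh clock plus thr0's own tick → (1, 0, 0, 0)
from VC(C)=(0, 0, 0, 1), E (invoked 8) maxes components and bumps thr3 → (0, 0, 0, 2)
from VC(C)=(0, 0, 0, 1), B (invoked 2) maxes components and bumps thr2 → (0, 0, 1, 1)
from VC(A)=(1, 0, 0, 0), F (invoked 9) maxes components and bumps thr0 → (2, 0, 0, 0)
from VC(E)=(0, 0, 0, 2), H (invoked 14) maxes components and bumps thr3 → (0, 0, 0, 3)
from VC(B)=(0, 0, 1, 1), G (invoked 10) maxes components and bumps thr2 → (0, 0, 2, 1)
from VC(G)=(0, 0, 2, 1), I (invoked 15) maxes components and bumps thr2 → (0, 0, 3, 1)
target: VC(G) = (0, 0, 2, 1)

(0, 0, 2, 1)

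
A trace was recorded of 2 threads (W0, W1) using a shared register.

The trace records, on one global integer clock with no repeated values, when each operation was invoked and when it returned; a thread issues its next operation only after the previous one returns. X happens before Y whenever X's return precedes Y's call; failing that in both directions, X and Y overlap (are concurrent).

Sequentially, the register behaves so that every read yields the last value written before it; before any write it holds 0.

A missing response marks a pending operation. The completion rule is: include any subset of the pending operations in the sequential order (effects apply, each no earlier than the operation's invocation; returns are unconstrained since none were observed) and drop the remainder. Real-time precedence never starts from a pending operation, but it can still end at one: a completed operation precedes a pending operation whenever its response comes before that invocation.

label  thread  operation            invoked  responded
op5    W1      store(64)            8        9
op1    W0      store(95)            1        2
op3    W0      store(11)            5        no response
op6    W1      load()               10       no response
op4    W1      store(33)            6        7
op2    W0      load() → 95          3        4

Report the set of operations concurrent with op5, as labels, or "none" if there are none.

op3

op5 runs from 8 to 9; window-overlapping ops are concurrent
op1 [1,2]: before
op2 [3,4]: before
op3 [5,…): concurrent
op4 [6,7]: before
op6 [10,…): after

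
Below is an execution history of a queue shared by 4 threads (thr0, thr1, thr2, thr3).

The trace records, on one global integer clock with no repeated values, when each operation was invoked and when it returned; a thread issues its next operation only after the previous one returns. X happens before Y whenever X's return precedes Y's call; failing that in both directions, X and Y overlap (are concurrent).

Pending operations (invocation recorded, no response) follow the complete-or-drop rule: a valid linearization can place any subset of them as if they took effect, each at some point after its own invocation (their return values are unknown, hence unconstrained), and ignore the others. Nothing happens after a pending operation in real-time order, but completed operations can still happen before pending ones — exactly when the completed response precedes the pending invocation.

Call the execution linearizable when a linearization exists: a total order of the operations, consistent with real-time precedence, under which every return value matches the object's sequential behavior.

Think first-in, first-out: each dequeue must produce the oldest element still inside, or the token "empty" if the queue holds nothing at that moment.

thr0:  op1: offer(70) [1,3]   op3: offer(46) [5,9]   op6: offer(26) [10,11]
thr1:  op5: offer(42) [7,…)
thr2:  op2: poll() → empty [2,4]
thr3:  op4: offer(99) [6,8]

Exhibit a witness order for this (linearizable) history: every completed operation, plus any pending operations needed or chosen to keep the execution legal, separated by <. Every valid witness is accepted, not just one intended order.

1. op2 poll() → empty, leaving queue <>
2. op1 offer(70), leaving queue <70>
3. op3 offer(46), leaving queue <70,46>
4. op4 offer(99), leaving queue <70,46,99>
5. op5 offer(42) (pending, included), leaving queue <70,46,99,42>
6. op6 offer(26), leaving queue <70,46,99,42,26>

op2 < op1 < op3 < op4 < op5 < op6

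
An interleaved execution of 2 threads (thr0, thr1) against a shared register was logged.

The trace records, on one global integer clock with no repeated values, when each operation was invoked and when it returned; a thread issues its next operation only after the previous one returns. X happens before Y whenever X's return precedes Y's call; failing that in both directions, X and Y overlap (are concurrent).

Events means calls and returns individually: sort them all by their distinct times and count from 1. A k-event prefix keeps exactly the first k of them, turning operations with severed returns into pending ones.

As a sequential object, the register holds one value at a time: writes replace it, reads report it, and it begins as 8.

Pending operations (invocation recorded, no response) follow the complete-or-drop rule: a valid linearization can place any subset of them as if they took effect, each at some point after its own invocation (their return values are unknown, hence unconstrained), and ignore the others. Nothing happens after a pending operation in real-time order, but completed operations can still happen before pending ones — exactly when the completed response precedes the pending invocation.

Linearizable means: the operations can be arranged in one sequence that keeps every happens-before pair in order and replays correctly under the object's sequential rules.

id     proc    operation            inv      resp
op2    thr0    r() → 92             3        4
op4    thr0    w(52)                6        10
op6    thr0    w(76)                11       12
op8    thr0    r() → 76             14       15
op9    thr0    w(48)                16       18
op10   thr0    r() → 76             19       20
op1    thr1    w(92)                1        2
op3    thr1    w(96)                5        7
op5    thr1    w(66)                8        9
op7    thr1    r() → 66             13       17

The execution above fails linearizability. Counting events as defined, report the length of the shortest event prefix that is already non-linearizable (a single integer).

events 1..16 are still linearizable — one witness is op1, op2, op3, op4, op5, op6, op7, op8:
after step 1 (op1 w(92)): value 92
after step 2 (op2 r() → 92): value 92
after step 3 (op3 w(96)): value 96
after step 4 (op4 w(52)): value 52
after step 5 (op5 w(66)): value 66
after step 6 (op6 w(76)): value 76
after step 7 (op7 r() (pending, included)): value 76
after step 8 (op8 r() → 76): value 76
with event 17 included (op7 responding at time 17), all real-time-consistent orders fail
including or dropping the 1 pending operation (op9) in any combination fails
take op1, op2, op3, op4, op5, op6, op7, op8 (pending dropped): step 7 already fails, because op7 r() → 66 cannot occur there
take op1, op2, op3, op4, op5, op6, op8, op7 (pending dropped): step 8 already fails, because op7 r() → 66 cannot occur there

17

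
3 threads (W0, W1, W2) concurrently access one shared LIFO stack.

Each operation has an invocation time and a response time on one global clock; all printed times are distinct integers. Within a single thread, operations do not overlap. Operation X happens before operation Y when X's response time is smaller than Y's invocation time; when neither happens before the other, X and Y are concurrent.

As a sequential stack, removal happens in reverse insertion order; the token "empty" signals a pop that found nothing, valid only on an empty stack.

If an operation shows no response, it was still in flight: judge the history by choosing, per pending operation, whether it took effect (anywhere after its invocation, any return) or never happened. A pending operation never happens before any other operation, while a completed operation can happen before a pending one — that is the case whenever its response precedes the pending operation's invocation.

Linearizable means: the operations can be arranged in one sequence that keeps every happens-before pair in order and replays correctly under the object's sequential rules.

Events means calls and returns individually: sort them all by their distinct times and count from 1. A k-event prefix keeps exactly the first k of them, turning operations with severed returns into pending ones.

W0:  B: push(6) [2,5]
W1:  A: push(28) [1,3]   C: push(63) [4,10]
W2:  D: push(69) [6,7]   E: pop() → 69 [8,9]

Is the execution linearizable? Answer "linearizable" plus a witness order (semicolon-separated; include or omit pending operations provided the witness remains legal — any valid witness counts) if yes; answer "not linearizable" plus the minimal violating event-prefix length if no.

step 1: A push(28) — stack <28>
step 2: B push(6) — stack <28,6>
step 3: C push(63) — stack <28,6,63>
step 4: D push(69) — stack <28,6,63,69>
step 5: E pop() → 69 — stack <28,6,63>

linearizable — witness: A; B; C; D; E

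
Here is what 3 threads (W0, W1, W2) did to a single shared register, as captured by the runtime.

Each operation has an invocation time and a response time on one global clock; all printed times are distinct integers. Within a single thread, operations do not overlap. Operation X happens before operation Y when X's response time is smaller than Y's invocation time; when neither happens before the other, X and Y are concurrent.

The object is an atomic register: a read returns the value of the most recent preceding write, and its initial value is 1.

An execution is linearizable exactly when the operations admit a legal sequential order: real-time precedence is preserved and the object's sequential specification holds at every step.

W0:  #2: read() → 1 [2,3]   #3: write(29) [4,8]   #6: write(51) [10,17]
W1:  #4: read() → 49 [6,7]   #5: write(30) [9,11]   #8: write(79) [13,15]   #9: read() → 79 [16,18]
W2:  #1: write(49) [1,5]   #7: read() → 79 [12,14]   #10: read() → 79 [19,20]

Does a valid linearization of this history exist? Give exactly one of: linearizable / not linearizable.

linearizable

one valid linearization: #2, #1, #4, #3, #5, #6, #8, #7, #9, #10
step 1: #2 read() → 1 — value 1
step 2: #1 write(49) — value 49
step 3: #4 read() → 49 — value 49
step 4: #3 write(29) — value 29
step 5: #5 write(30) — value 30
step 6: #6 write(51) — value 51
step 7: #8 write(79) — value 79
step 8: #7 read() → 79 — value 79
step 9: #9 read() → 79 — value 79
step 10: #10 read() → 79 — value 79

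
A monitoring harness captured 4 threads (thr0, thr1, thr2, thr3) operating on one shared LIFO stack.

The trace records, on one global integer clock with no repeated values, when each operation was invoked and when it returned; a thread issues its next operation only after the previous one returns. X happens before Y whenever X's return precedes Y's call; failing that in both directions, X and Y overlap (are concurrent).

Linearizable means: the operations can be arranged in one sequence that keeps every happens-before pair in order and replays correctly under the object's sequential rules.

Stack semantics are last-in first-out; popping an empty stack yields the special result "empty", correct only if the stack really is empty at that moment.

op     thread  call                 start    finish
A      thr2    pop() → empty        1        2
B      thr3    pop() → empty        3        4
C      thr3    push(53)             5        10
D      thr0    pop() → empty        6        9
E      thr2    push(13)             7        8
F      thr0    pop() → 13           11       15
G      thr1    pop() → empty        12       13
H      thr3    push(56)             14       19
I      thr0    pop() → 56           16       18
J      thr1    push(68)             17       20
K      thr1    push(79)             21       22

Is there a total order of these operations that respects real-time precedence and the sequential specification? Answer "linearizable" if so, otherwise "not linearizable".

not linearizable

events 1..12 are fine; event 13 — the response of G at time 13 — makes the prefix non-linearizable
real-time-consistent orders of the 6 completed operations: 6 — all fail the LIFO stack replay
including or dropping the 1 pending operation (F) in any combination fails
for example A, B, C, D, E, G (pending dropped) fails at step 4: D pop() → empty is not legal there
for example A, B, C, E, D, G (pending dropped) fails at step 5: D pop() → empty is not legal there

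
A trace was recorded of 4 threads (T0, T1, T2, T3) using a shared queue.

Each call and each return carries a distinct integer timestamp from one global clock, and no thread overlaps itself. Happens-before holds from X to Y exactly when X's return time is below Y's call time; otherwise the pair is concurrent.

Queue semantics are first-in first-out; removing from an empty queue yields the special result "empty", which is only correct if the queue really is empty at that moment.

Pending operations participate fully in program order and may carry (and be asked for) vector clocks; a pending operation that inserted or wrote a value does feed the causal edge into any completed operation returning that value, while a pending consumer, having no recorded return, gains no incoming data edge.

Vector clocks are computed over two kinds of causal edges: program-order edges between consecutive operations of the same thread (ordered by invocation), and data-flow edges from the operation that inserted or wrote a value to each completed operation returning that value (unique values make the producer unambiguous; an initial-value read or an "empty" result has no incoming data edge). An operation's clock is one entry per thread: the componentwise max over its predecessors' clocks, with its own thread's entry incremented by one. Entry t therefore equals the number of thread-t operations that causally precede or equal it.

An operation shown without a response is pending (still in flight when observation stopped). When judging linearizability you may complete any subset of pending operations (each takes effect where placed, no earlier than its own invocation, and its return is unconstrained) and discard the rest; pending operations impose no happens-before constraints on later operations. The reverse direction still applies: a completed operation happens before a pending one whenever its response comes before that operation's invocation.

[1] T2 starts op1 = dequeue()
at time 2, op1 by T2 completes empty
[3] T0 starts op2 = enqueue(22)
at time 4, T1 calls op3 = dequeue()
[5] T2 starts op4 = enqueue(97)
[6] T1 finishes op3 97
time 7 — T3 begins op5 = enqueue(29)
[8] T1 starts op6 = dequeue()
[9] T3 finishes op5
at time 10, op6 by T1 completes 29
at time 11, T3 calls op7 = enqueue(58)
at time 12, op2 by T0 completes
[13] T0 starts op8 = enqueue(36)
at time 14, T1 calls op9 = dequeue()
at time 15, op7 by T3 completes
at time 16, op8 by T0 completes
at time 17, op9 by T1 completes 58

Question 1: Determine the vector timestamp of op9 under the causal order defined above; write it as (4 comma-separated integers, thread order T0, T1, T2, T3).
Answer: (0, 3, 2, 2)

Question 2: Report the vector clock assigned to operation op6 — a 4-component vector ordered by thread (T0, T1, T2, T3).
Answer: (0, 2, 2, 1)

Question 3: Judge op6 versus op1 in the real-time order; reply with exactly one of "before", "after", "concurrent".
Answer: after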